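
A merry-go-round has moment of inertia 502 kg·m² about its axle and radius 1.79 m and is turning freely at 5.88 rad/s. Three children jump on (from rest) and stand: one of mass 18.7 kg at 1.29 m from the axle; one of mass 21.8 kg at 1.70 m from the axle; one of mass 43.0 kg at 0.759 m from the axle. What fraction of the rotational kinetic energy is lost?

fraction ≈ 0.191

The added mass arrives with no angular momentum about the axle, and any external torque about the axle is negligible, so the system's angular momentum is conserved.
Added inertia Σmr² = (18.7)(1.29)² + (21.8)(1.70)² + (43.0)(0.759)² = 118.9 kg·m²; I_f = 502.0 + 118.9 = 620.9 kg·m².
ω_f = I_p ω_i / I_f = (502.0)(5.88) / 620.9 = 4.754 rad/s.
KE_i = ½(502.0)(5.880 rad/s)² = 8678 J; KE_f = ½(620.9)(4.754)² = 7016 J.
Fraction lost = 0.1915.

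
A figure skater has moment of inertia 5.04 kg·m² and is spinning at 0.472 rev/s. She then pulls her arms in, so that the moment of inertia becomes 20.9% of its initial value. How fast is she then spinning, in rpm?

Angular momentum about the spin axis is conserved since the torque about it is zero.
I₂ = 0.209 × 5.04 = 1.053 kg·m².
ω₂ = I₁ω₁ / I₂ = (5.040)(0.472 rev/s) / (1.053) = 2.258 rev/s = 135.5 rpm.

ω₂ ≈ 136 rpm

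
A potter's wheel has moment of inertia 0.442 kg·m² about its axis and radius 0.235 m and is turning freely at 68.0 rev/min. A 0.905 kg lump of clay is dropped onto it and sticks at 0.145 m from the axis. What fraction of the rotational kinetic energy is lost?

No external torque acts about the axis; L_before = L_after.
Added inertia Σmr² = (0.905)(0.145)² = 0.01903 kg·m²; I_f = 0.4420 + 0.01903 = 0.4610 kg·m².
ω_f = I_p ω_i / I_f = (0.4420)(68.0) / 0.4610 = 65.19 rpm.
KE_i = ½(0.4420)(7.121 rad/s)² = 11.21 J; KE_f = ½(0.4610)(6.827)² = 10.74 J.
Fraction lost = 0.04127.

fraction ≈ 0.0413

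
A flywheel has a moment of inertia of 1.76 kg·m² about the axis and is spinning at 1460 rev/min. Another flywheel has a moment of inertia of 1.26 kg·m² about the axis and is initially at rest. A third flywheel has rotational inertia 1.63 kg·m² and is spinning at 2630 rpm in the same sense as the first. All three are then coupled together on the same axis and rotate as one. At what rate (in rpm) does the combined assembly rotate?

|ω_f| ≈ 1470 rpm

The coupling torques are internal; angular momentum about the shared axis is conserved.
Taking A's sense as positive: L = (1.760)(1460) + (1.630)(2630) = 6856 kg·m²·rpm.
Combined I = 1.760 + 1.260 + 1.630 = 4.650 kg·m².
ω_f = L / I = 6856 / 4.650 = 1475 rpm.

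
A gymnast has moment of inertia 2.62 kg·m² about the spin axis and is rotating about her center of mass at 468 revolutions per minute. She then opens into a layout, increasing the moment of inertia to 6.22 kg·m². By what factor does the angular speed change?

ω₂/ω₁ ≈ 0.421

With no external torque about the axis, L is conserved: I₁ω₁ = I₂ω₂.
ω₂/ω₁ = I₁/I₂ = 2.620 / 6.220 = 0.4212.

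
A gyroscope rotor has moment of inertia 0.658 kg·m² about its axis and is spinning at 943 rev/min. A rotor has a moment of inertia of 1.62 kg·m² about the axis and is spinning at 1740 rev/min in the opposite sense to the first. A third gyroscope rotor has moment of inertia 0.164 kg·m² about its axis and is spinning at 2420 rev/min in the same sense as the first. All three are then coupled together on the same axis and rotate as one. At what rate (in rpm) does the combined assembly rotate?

|ω_f| ≈ 738 rpm

The coupling torques are internal; angular momentum about the shared axis is conserved.
Taking A's sense as positive: L = (0.6580)(943) − (1.620)(1740) + (0.1640)(2420) = -1801 kg·m²·rpm.
Combined I = 0.6580 + 1.620 + 0.1640 = 2.442 kg·m².
ω_f = L / I = -1801 / 2.442 = -737.7 rpm.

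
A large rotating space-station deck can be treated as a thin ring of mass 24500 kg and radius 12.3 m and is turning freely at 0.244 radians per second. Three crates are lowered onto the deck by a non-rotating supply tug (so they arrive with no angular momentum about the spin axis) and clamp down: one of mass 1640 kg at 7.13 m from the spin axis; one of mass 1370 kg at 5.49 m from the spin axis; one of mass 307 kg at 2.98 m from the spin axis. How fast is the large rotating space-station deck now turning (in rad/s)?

ω_f ≈ 0.236 rad/s

The added mass arrives with no angular momentum about the spin axis, and any external torque about the spin axis is negligible, so the system's angular momentum is conserved.
I_p = (24500)(12.3)² = 3.707e+06 kg·m².
Added inertia Σmr² = (1640)(7.13)² + (1370)(5.49)² + (307)(2.98)² = 1.274e+05 kg·m²; I_f = 3.707e+06 + 1.274e+05 = 3.834e+06 kg·m².
ω_f = I_p ω_i / I_f = (3.707e+06)(0.244) / 3.834e+06 = 0.2359 rad/s.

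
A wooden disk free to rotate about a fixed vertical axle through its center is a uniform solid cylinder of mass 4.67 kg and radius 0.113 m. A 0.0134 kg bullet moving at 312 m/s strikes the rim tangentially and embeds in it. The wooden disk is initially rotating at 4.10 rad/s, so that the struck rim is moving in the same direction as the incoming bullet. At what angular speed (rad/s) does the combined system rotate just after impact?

The axle reaction passes through the axle and exerts no torque about it; angular momentum about the axle is conserved through the impact.
I_p = ½(4.67)(0.113)² = 0.02982 kg·m². Taking the sense of the bullet's angular momentum as positive, L_{bullet} = m v R = (0.0134)(312)(0.113) = 0.4724 kg·m²/s.
L_i = +I_p ω_p + m v R = +(0.02982)(4.10) + 0.4724 = 0.5947 kg·m²/s.
After sticking, I_f = I_p + m R² = 0.02982 + (0.0134)(0.113)² = 0.02999 kg·m².
ω_f = L_i / I_f = 0.5947 / 0.02999 = 19.83 rad/s.

|ω_f| ≈ 19.8 rad/s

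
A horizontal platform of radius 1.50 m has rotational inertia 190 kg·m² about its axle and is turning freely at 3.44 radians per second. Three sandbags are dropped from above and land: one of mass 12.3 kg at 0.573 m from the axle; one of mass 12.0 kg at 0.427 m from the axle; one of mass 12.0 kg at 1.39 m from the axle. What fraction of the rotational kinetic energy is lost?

No external torque acts about the axle; L_before = L_after.
Added inertia Σmr² = (12.3)(0.573)² + (12.0)(0.427)² + (12.0)(1.39)² = 29.41 kg·m²; I_f = 190.0 + 29.41 = 219.4 kg·m².
ω_f = I_p ω_i / I_f = (190.0)(3.44) / 219.4 = 2.979 rad/s.
KE_i = ½(190.0)(3.440 rad/s)² = 1124 J; KE_f = ½(219.4)(2.979)² = 973.5 J.
Fraction lost = 0.1340.

fraction ≈ 0.134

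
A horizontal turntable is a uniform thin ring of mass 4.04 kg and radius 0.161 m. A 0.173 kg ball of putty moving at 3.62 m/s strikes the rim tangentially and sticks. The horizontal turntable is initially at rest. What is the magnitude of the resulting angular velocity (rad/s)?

|ω_f| ≈ 0.923 rad/s

About the axle the impulsive forces during the collision are internal, so angular momentum about that axis is conserved.
I_p = (4.04)(0.161)² = 0.1047 kg·m². Taking the sense of the ball of putty's angular momentum as positive, L_{ball} = m v R = (0.173)(3.62)(0.161) = 0.1008 kg·m²/s.
L_i = 0 + 0.1008 = 0.1008 kg·m²/s.
After sticking, I_f = I_p + m R² = 0.1047 + (0.173)(0.161)² = 0.1092 kg·m².
ω_f = L_i / I_f = 0.1008 / 0.1092 = 0.9233 rad/s.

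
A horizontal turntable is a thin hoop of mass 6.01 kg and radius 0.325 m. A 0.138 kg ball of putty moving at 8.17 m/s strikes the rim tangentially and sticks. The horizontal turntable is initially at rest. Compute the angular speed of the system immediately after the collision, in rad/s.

About the axle the impulsive forces during the collision are internal, so angular momentum about that axis is conserved.
I_p = (6.01)(0.325)² = 0.6348 kg·m². Taking the sense of the ball of putty's angular momentum as positive, L_{ball} = m v R = (0.138)(8.17)(0.325) = 0.3664 kg·m²/s.
L_i = 0 + 0.3664 = 0.3664 kg·m²/s.
After sticking, I_f = I_p + m R² = 0.6348 + (0.138)(0.325)² = 0.6494 kg·m².
ω_f = L_i / I_f = 0.3664 / 0.6494 = 0.5643 rad/s.

|ω_f| ≈ 0.564 rad/s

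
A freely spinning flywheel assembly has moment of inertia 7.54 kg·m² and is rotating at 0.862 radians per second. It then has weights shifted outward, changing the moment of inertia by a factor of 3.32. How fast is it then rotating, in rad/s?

ω₂ ≈ 0.260 rad/s

Angular momentum about the spin axis is conserved since the torque about it is zero.
I₂ = 3.32 × 7.54 = 25.03 kg·m².
ω₂ = I₁ω₁ / I₂ = (7.540)(0.862 rad/s) / (25.03) = 0.2596 rad/s.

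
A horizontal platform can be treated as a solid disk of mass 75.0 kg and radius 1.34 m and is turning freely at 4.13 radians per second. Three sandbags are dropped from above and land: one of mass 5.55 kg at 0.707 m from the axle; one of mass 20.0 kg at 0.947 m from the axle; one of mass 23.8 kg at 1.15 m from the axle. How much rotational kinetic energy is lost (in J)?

energy lost ≈ 251 J

The added mass arrives with no angular momentum about the axle, and any external torque about the axle is negligible, so the system's angular momentum is conserved.
I_p = ½(75.0)(1.34)² = 67.34 kg·m².
Added inertia Σmr² = (5.55)(0.707)² + (20.0)(0.947)² + (23.8)(1.15)² = 52.19 kg·m²; I_f = 67.34 + 52.19 = 119.5 kg·m².
ω_f = I_p ω_i / I_f = (67.34)(4.13) / 119.5 = 2.327 rad/s.
KE_i = ½(67.34)(4.130 rad/s)² = 574.3 J; KE_f = ½(119.5)(2.327)² = 323.5 J.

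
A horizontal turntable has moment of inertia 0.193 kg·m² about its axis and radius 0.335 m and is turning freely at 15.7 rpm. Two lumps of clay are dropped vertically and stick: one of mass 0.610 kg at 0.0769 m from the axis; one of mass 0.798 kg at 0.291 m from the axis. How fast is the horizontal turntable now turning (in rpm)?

ω_f ≈ 11.5 rpm

The added mass arrives with no angular momentum about the axis, and any external torque about the axis is negligible, so the system's angular momentum is conserved.
Added inertia Σmr² = (0.610)(0.0769)² + (0.798)(0.291)² = 0.07118 kg·m²; I_f = 0.1930 + 0.07118 = 0.2642 kg·m².
ω_f = I_p ω_i / I_f = (0.1930)(15.7) / 0.2642 = 11.47 rpm.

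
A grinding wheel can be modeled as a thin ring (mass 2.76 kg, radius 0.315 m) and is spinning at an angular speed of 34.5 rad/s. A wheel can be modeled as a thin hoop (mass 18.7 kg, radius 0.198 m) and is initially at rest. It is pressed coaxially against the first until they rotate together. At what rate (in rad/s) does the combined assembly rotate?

The coupling torques are internal; angular momentum about the shared axis is conserved.
Moments of inertia: I_A = (2.76)(0.315)² = 0.2739 kg·m²; I_B = (18.7)(0.198)² = 0.7331 kg·m².
Taking A's sense as positive: L = (0.2739)(34.5) = 9.448 kg·m²·rad/s.
Combined I = 0.2739 + 0.7331 = 1.007 kg·m².
ω_f = L / I = 9.448 / 1.007 = 9.383 rad/s.

|ω_f| ≈ 9.38 rad/s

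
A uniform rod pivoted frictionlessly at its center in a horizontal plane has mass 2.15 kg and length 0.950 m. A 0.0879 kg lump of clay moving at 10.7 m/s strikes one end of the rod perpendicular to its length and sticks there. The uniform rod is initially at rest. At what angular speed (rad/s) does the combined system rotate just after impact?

The axle reaction passes through the pivot and exerts no torque about it; angular momentum about the pivot is conserved through the impact.
I_p = (1/12)(2.15)(0.950)² = 0.1617 kg·m². Taking the sense of the lump of clay's angular momentum as positive, L_{lump} = m v R = (0.0879)(10.7)(0.950/2) = 0.4468 kg·m²/s.
L_i = 0 + 0.4468 = 0.4468 kg·m²/s.
After sticking, I_f = I_p + m R² = 0.1617 + (0.0879)(0.950/2)² = 0.1815 kg·m².
ω_f = L_i / I_f = 0.4468 / 0.1815 = 2.461 rad/s.

|ω_f| ≈ 2.46 rad/s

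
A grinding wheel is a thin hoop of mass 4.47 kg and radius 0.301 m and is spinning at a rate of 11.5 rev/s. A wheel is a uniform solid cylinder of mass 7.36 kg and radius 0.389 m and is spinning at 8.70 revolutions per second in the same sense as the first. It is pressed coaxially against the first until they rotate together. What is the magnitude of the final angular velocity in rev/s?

The coupling torques are internal; angular momentum about the shared axis is conserved.
Moments of inertia: I_A = (4.47)(0.301)² = 0.4050 kg·m²; I_B = ½(7.36)(0.389)² = 0.5569 kg·m².
Taking A's sense as positive: L = (0.4050)(11.5) + (0.5569)(8.70) = 9.502 kg·m²·rev/s.
Combined I = 0.4050 + 0.5569 = 0.9618 kg·m².
ω_f = L / I = 9.502 / 0.9618 = 9.879 rev/s.

|ω_f| ≈ 9.88 rev/s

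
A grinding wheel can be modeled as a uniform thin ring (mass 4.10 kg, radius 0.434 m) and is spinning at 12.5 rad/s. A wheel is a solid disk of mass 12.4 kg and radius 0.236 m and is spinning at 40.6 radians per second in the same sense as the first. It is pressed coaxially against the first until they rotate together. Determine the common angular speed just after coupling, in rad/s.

|ω_f| ≈ 21.2 rad/s

No external torque acts about the common axis, so total angular momentum is conserved.
Moments of inertia: I_A = (4.10)(0.434)² = 0.7723 kg·m²; I_B = ½(12.4)(0.236)² = 0.3453 kg·m².
Taking A's sense as positive: L = (0.7723)(12.5) + (0.3453)(40.6) = 23.67 kg·m²·rad/s.
Combined I = 0.7723 + 0.3453 = 1.118 kg·m².
ω_f = L / I = 23.67 / 1.118 = 21.18 rad/s.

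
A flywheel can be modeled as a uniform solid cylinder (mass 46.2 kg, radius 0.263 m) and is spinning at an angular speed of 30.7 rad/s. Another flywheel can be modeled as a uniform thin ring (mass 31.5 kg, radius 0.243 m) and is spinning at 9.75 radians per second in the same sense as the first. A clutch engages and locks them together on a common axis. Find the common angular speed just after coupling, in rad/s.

|ω_f| ≈ 19.4 rad/s

The coupling torques are internal; angular momentum about the shared axis is conserved.
Moments of inertia: I_A = ½(46.2)(0.263)² = 1.598 kg·m²; I_B = (31.5)(0.243)² = 1.860 kg·m².
Taking A's sense as positive: L = (1.598)(30.7) + (1.860)(9.75) = 67.19 kg·m²·rad/s.
Combined I = 1.598 + 1.860 = 3.458 kg·m².
ω_f = L / I = 67.19 / 3.458 = 19.43 rad/s.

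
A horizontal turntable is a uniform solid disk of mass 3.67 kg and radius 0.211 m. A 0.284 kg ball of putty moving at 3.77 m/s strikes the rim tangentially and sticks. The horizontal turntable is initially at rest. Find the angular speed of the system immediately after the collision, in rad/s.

|ω_f| ≈ 2.39 rad/s

About the axle the impulsive forces during the collision are internal, so angular momentum about that axis is conserved.
I_p = ½(3.67)(0.211)² = 0.08170 kg·m². Taking the sense of the ball of putty's angular momentum as positive, L_{ball} = m v R = (0.284)(3.77)(0.211) = 0.2259 kg·m²/s.
L_i = 0 + 0.2259 = 0.2259 kg·m²/s.
After sticking, I_f = I_p + m R² = 0.08170 + (0.284)(0.211)² = 0.09434 kg·m².
ω_f = L_i / I_f = 0.2259 / 0.09434 = 2.395 rad/s.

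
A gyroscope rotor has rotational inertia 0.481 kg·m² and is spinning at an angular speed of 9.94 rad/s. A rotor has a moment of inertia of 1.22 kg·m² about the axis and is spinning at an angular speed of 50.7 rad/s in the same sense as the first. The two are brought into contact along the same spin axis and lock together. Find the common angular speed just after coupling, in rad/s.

|ω_f| ≈ 39.2 rad/s

The coupling torques are internal; angular momentum about the shared axis is conserved.
Taking A's sense as positive: L = (0.4810)(9.94) + (1.220)(50.7) = 66.64 kg·m²·rad/s.
Combined I = 0.4810 + 1.220 = 1.701 kg·m².
ω_f = L / I = 66.64 / 1.701 = 39.17 rad/s.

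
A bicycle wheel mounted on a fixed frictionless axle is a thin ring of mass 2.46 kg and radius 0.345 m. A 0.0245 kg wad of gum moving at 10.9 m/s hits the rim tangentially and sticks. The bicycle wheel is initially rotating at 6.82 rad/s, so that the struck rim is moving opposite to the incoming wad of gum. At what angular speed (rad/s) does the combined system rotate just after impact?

About the axle the impulsive forces during the collision are internal, so angular momentum about that axis is conserved.
I_p = (2.46)(0.345)² = 0.2928 kg·m². Taking the sense of the wad of gum's angular momentum as positive, L_{wad} = m v R = (0.0245)(10.9)(0.345) = 0.09213 kg·m²/s.
L_i = −I_p ω_p + m v R = −(0.2928)(6.82) + 0.09213 = -1.905 kg·m²/s.
After sticking, I_f = I_p + m R² = 0.2928 + (0.0245)(0.345)² = 0.2957 kg·m².
ω_f = L_i / I_f = -1.905 / 0.2957 = -6.441 rad/s.

|ω_f| ≈ 6.44 rad/s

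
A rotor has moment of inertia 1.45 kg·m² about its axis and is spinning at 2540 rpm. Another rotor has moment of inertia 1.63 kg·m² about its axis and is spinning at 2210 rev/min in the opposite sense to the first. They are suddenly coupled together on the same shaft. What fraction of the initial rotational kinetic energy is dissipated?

fraction ≈ 1.00

No external torque acts about the common axis, so total angular momentum is conserved.
Taking A's sense as positive: L = (1.450)(2540) − (1.630)(2210) = 80.70 kg·m²·rpm.
Combined I = 1.450 + 1.630 = 3.080 kg·m².
ω_f = L / I = 80.70 / 3.080 = 26.20 rpm.
KE_i = ½ΣIω² = 94950 J; KE_f = ½(3.080)(2.744)² = 11.59 J.
Fraction dissipated = (KE_i − KE_f)/KE_i = 0.9999.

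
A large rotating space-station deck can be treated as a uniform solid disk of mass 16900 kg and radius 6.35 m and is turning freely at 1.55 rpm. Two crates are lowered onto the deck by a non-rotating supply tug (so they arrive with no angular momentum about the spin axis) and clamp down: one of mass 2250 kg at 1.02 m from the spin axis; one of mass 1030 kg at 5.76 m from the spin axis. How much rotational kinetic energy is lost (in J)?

No external torque acts about the spin axis; L_before = L_after.
I_p = ½(16900)(6.35)² = 3.407e+05 kg·m².
Added inertia Σmr² = (2250)(1.02)² + (1030)(5.76)² = 36510 kg·m²; I_f = 3.407e+05 + 36510 = 3.772e+05 kg·m².
ω_f = I_p ω_i / I_f = (3.407e+05)(1.55) / 3.772e+05 = 1.400 rpm.
KE_i = ½(3.407e+05)(0.1623 rad/s)² = 4488 J; KE_f = ½(3.772e+05)(0.1466)² = 4054 J.

energy lost ≈ 434 J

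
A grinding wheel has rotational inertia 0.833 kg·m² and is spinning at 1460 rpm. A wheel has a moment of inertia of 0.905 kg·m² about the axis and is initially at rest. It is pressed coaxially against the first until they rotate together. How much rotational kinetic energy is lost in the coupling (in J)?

ΔKE lost ≈ 5070 J

The coupling torques are internal; angular momentum about the shared axis is conserved.
Taking A's sense as positive: L = (0.8330)(1460) = 1216 kg·m²·rpm.
Combined I = 0.8330 + 0.9050 = 1.738 kg·m².
ω_f = L / I = 1216 / 1.738 = 699.8 rpm.
KE_i = ½ΣIω² = 9736 J; KE_f = ½(1.738)(73.28)² = 4666 J.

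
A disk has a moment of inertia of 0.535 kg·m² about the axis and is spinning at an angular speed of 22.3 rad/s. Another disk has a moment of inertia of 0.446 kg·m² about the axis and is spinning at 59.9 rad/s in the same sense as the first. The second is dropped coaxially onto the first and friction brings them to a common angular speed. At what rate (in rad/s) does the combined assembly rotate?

|ω_f| ≈ 39.4 rad/s

No external torque acts about the common axis, so total angular momentum is conserved.
Taking A's sense as positive: L = (0.5350)(22.3) + (0.4460)(59.9) = 38.65 kg·m²·rad/s.
Combined I = 0.5350 + 0.4460 = 0.9810 kg·m².
ω_f = L / I = 38.65 / 0.9810 = 39.39 rad/s.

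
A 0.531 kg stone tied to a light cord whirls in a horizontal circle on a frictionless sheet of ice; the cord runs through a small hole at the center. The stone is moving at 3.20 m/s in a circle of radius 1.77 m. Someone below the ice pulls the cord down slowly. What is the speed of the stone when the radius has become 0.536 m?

v₂ ≈ 10.6 m/s

The only horizontal force on the mass is along the cord (radial), so it exerts no torque about the hole and angular momentum m v r is conserved.
v₂ = v₁ r₁ / r₂ = (3.20)(1.77) / (0.536) = 10.57 m/s.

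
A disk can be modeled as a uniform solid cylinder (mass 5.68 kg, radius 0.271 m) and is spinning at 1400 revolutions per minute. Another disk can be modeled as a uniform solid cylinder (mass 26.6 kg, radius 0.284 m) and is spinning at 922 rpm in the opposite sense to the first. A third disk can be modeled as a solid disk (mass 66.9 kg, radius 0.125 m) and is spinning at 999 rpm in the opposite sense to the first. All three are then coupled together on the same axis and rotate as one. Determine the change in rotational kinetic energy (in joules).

No external torque acts about the common axis, so total angular momentum is conserved.
Moments of inertia: I_A = ½(5.68)(0.271)² = 0.2086 kg·m²; I_B = ½(26.6)(0.284)² = 1.073 kg·m²; I_C = ½(66.9)(0.125)² = 0.5227 kg·m².
Taking A's sense as positive: L = (0.2086)(1400) − (1.073)(922) − (0.5227)(999) = -1219 kg·m²·rpm.
Combined I = 0.2086 + 1.073 + 0.5227 = 1.804 kg·m².
ω_f = L / I = -1219 / 1.804 = -675.8 rpm.
KE_i = ½ΣIω² = 10100 J; KE_f = ½(1.804)(70.77)² = 4518 J.

ΔKE ≈ -5580 J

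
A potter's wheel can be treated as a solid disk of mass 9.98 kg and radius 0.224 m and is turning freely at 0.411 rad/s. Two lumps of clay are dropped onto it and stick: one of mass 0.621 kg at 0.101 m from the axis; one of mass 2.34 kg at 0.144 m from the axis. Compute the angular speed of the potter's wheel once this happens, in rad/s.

ω_f ≈ 0.337 rad/s

The added mass arrives with no angular momentum about the axis, and any external torque about the axis is negligible, so the system's angular momentum is conserved.
I_p = ½(9.98)(0.224)² = 0.2504 kg·m².
Added inertia Σmr² = (0.621)(0.101)² + (2.34)(0.144)² = 0.05486 kg·m²; I_f = 0.2504 + 0.05486 = 0.3052 kg·m².
ω_f = I_p ω_i / I_f = (0.2504)(0.411) / 0.3052 = 0.3371 rad/s.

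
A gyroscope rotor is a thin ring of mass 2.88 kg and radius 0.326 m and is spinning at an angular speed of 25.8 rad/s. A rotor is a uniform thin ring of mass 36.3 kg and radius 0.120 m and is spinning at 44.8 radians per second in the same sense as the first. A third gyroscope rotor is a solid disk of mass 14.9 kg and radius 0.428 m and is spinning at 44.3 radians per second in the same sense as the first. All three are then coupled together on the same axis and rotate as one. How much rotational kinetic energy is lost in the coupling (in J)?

ΔKE lost ≈ 45.8 J

The coupling torques are internal; angular momentum about the shared axis is conserved.
Moments of inertia: I_A = (2.88)(0.326)² = 0.3061 kg·m²; I_B = (36.3)(0.120)² = 0.5227 kg·m²; I_C = ½(14.9)(0.428)² = 1.365 kg·m².
Taking A's sense as positive: L = (0.3061)(25.8) + (0.5227)(44.8) + (1.365)(44.3) = 91.77 kg·m²·rad/s.
Combined I = 0.3061 + 0.5227 + 1.365 = 2.194 kg·m².
ω_f = L / I = 91.77 / 2.194 = 41.84 rad/s.
KE_i = ½ΣIω² = 1966 J; KE_f = ½(2.194)(41.84)² = 1920 J.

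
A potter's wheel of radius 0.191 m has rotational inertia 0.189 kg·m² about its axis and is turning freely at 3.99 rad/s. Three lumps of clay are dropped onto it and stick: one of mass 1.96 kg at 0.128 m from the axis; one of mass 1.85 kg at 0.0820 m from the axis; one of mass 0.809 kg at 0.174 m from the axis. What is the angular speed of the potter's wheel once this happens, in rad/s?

The added mass arrives with no angular momentum about the axis, and any external torque about the axis is negligible, so the system's angular momentum is conserved.
Added inertia Σmr² = (1.96)(0.128)² + (1.85)(0.0820)² + (0.809)(0.174)² = 0.06905 kg·m²; I_f = 0.1890 + 0.06905 = 0.2580 kg·m².
ω_f = I_p ω_i / I_f = (0.1890)(3.99) / 0.2580 = 2.922 rad/s.

ω_f ≈ 2.92 rad/s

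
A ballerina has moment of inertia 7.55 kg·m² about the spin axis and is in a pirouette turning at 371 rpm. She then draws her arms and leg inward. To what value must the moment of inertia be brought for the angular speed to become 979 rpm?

With no external torque about the axis, L is conserved: I₁ω₁ = I₂ω₂.
I₂ = I₁ω₁ / ω₂ = (7.55)(371) / (979) = 2.861 kg·m².

I₂ ≈ 2.86 kg·m²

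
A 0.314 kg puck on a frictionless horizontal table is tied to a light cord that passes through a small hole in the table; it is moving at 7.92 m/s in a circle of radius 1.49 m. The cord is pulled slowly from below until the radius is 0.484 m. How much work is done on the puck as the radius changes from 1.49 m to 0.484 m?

W ≈ 83.5 J

Central (radial) force ⇒ zero torque about the center ⇒ m v r is constant.
v₂ = v₁ r₁ / r₂ = (7.92)(1.49) / (0.484) = 24.38 m/s.
W = ΔKE = ½m(v₂² − v₁²) = 83.48 J.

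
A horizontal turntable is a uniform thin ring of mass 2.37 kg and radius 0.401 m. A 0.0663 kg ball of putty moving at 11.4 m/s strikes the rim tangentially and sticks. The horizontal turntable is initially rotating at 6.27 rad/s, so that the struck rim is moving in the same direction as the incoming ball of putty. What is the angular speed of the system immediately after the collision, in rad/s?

The axle reaction passes through the axle and exerts no torque about it; angular momentum about the axle is conserved through the impact.
I_p = (2.37)(0.401)² = 0.3811 kg·m². Taking the sense of the ball of putty's angular momentum as positive, L_{ball} = m v R = (0.0663)(11.4)(0.401) = 0.3031 kg·m²/s.
L_i = +I_p ω_p + m v R = +(0.3811)(6.27) + 0.3031 = 2.693 kg·m²/s.
After sticking, I_f = I_p + m R² = 0.3811 + (0.0663)(0.401)² = 0.3918 kg·m².
ω_f = L_i / I_f = 2.693 / 0.3918 = 6.873 rad/s.

|ω_f| ≈ 6.87 rad/s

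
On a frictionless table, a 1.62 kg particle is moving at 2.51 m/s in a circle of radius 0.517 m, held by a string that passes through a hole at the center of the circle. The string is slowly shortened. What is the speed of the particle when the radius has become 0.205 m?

v₂ ≈ 6.33 m/s

Central (radial) force ⇒ zero torque about the center ⇒ m v r is constant.
v₂ = v₁ r₁ / r₂ = (2.51)(0.517) / (0.205) = 6.330 m/s.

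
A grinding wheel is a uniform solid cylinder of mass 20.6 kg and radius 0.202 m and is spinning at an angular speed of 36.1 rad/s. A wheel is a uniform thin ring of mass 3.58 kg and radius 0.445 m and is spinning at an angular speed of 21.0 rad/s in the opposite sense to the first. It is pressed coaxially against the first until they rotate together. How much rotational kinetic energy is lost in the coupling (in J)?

No external torque acts about the common axis, so total angular momentum is conserved.
Moments of inertia: I_A = ½(20.6)(0.202)² = 0.4203 kg·m²; I_B = (3.58)(0.445)² = 0.7089 kg·m².
Taking A's sense as positive: L = (0.4203)(36.1) − (0.7089)(21.0) = 0.2846 kg·m²·rad/s.
Combined I = 0.4203 + 0.7089 = 1.129 kg·m².
ω_f = L / I = 0.2846 / 1.129 = 0.2521 rad/s.
KE_i = ½ΣIω² = 430.2 J; KE_f = ½(1.129)(0.2521)² = 0.03587 J.

ΔKE lost ≈ 430 J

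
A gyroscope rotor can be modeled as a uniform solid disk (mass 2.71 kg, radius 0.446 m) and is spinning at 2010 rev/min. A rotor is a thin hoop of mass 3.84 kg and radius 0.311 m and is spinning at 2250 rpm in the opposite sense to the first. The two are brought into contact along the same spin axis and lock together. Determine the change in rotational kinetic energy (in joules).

ΔKE ≈ -15500 J

No external torque acts about the common axis, so total angular momentum is conserved.
Moments of inertia: I_A = ½(2.71)(0.446)² = 0.2695 kg·m²; I_B = (3.84)(0.311)² = 0.3714 kg·m².
Taking A's sense as positive: L = (0.2695)(2010) − (0.3714)(2250) = -293.9 kg·m²·rpm.
Combined I = 0.2695 + 0.3714 = 0.6409 kg·m².
ω_f = L / I = -293.9 / 0.6409 = -458.6 rpm.
KE_i = ½ΣIω² = 16280 J; KE_f = ½(0.6409)(48.02)² = 739.0 J.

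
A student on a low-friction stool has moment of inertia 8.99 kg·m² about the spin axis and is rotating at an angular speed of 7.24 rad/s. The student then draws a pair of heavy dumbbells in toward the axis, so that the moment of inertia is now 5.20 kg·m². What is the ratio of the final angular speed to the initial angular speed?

Angular momentum about the spin axis is conserved since the torque about it is zero.
ω₂/ω₁ = I₁/I₂ = 8.990 / 5.200 = 1.729.

ω₂/ω₁ ≈ 1.73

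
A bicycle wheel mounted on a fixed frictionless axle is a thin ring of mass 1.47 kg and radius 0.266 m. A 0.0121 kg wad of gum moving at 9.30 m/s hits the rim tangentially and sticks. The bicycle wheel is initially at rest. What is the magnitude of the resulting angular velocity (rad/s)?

|ω_f| ≈ 0.285 rad/s

The axle reaction passes through the axle and exerts no torque about it; angular momentum about the axle is conserved through the impact.
I_p = (1.47)(0.266)² = 0.1040 kg·m². Taking the sense of the wad of gum's angular momentum as positive, L_{wad} = m v R = (0.0121)(9.30)(0.266) = 0.02993 kg·m²/s.
L_i = 0 + 0.02993 = 0.02993 kg·m²/s.
After sticking, I_f = I_p + m R² = 0.1040 + (0.0121)(0.266)² = 0.1049 kg·m².
ω_f = L_i / I_f = 0.02993 / 0.1049 = 0.2854 rad/s.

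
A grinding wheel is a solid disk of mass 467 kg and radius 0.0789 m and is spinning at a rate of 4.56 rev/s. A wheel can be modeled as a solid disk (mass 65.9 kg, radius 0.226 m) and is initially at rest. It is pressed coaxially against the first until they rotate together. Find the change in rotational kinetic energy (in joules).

No external torque acts about the common axis, so total angular momentum is conserved.
Moments of inertia: I_A = ½(467)(0.0789)² = 1.454 kg·m²; I_B = ½(65.9)(0.226)² = 1.683 kg·m².
Taking A's sense as positive: L = (1.454)(4.56) = 6.628 kg·m²·rev/s.
Combined I = 1.454 + 1.683 = 3.137 kg·m².
ω_f = L / I = 6.628 / 3.137 = 2.113 rev/s.
KE_i = ½ΣIω² = 596.6 J; KE_f = ½(3.137)(13.28)² = 276.5 J.

ΔKE ≈ -320 J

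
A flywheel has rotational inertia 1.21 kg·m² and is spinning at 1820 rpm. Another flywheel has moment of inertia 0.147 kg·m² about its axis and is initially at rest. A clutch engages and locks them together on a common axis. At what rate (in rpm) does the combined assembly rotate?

|ω_f| ≈ 1620 rpm

No external torque acts about the common axis, so total angular momentum is conserved.
Taking A's sense as positive: L = (1.210)(1820) = 2202 kg·m²·rpm.
Combined I = 1.210 + 0.1470 = 1.357 kg·m².
ω_f = L / I = 2202 / 1.357 = 1623 rpm.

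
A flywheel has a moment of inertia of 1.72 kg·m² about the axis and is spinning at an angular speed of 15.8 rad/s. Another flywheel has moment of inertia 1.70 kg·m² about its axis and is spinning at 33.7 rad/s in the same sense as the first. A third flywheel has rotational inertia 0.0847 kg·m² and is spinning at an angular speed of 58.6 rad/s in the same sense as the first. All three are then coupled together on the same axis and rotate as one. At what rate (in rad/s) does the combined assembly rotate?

The coupling torques are internal; angular momentum about the shared axis is conserved.
Taking A's sense as positive: L = (1.720)(15.8) + (1.700)(33.7) + (0.08470)(58.6) = 89.43 kg·m²·rad/s.
Combined I = 1.720 + 1.700 + 0.08470 = 3.505 kg·m².
ω_f = L / I = 89.43 / 3.505 = 25.52 rad/s.

|ω_f| ≈ 25.5 rad/s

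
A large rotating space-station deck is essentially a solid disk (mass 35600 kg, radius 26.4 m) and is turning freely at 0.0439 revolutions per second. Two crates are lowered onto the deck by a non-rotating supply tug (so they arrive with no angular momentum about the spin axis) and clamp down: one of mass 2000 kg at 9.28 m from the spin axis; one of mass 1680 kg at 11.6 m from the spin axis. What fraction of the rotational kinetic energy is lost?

No external torque acts about the spin axis; L_before = L_after.
I_p = ½(35600)(26.4)² = 1.241e+07 kg·m².
Added inertia Σmr² = (2000)(9.28)² + (1680)(11.6)² = 3.983e+05 kg·m²; I_f = 1.241e+07 + 3.983e+05 = 1.280e+07 kg·m².
ω_f = I_p ω_i / I_f = (1.241e+07)(0.0439) / 1.280e+07 = 0.04253 rev/s.
KE_i = ½(1.241e+07)(0.2758 rad/s)² = 4.719e+05 J; KE_f = ½(1.280e+07)(0.2673)² = 4.573e+05 J.
Fraction lost = 0.03111.

fraction ≈ 0.0311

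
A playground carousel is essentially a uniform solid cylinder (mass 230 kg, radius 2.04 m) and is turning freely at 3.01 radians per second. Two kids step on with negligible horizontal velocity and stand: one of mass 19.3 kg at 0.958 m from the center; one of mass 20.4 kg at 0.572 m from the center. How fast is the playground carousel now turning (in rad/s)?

ω_f ≈ 2.86 rad/s

The added mass arrives with no angular momentum about the center, and any external torque about the center is negligible, so the system's angular momentum is conserved.
I_p = ½(230)(2.04)² = 478.6 kg·m².
Added inertia Σmr² = (19.3)(0.958)² + (20.4)(0.572)² = 24.39 kg·m²; I_f = 478.6 + 24.39 = 503.0 kg·m².
ω_f = I_p ω_i / I_f = (478.6)(3.01) / 503.0 = 2.864 rad/s.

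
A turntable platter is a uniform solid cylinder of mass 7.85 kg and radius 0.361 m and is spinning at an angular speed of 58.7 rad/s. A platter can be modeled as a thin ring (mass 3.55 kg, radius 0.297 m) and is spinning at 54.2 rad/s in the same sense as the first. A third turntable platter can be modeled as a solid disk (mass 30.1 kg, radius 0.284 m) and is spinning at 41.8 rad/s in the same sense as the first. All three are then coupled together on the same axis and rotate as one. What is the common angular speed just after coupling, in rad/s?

The coupling torques are internal; angular momentum about the shared axis is conserved.
Moments of inertia: I_A = ½(7.85)(0.361)² = 0.5115 kg·m²; I_B = (3.55)(0.297)² = 0.3131 kg·m²; I_C = ½(30.1)(0.284)² = 1.214 kg·m².
Taking A's sense as positive: L = (0.5115)(58.7) + (0.3131)(54.2) + (1.214)(41.8) = 97.74 kg·m²·rad/s.
Combined I = 0.5115 + 0.3131 + 1.214 = 2.039 kg·m².
ω_f = L / I = 97.74 / 2.039 = 47.95 rad/s.

|ω_f| ≈ 47.9 rad/s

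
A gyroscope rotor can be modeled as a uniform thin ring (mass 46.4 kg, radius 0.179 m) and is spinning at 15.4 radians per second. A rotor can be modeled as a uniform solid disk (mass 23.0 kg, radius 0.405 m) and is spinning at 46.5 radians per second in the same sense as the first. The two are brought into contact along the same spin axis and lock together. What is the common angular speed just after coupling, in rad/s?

|ω_f| ≈ 32.8 rad/s

No external torque acts about the common axis, so total angular momentum is conserved.
Moments of inertia: I_A = (46.4)(0.179)² = 1.487 kg·m²; I_B = ½(23.0)(0.405)² = 1.886 kg·m².
Taking A's sense as positive: L = (1.487)(15.4) + (1.886)(46.5) = 110.6 kg·m²·rad/s.
Combined I = 1.487 + 1.886 = 3.373 kg·m².
ω_f = L / I = 110.6 / 3.373 = 32.79 rad/s.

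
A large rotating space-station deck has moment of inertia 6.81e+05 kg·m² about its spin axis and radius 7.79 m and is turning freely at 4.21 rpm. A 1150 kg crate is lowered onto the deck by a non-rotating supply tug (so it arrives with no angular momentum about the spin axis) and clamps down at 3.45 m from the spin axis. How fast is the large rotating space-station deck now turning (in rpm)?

No external torque acts about the spin axis; L_before = L_after.
Added inertia Σmr² = (1150)(3.45)² = 13690 kg·m²; I_f = 6.810e+05 + 13690 = 6.947e+05 kg·m².
ω_f = I_p ω_i / I_f = (6.810e+05)(4.21) / 6.947e+05 = 4.127 rpm.

ω_f ≈ 4.13 rpm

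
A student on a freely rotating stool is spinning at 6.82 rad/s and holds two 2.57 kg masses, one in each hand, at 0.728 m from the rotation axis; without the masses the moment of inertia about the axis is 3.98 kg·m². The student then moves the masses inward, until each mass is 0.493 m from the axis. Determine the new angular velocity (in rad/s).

Angular momentum about the spin axis is conserved since the torque about it is zero.
I₁ = 3.98 + 2(2.57)(0.728)² = 6.704 kg·m²; I₂ = 3.98 + 2(2.57)(0.493)² = 5.229 kg·m².
ω₂ = I₁ω₁ / I₂ = (6.704)(6.82 rad/s) / (5.229) = 8.743 rad/s.

ω₂ ≈ 8.74 rad/s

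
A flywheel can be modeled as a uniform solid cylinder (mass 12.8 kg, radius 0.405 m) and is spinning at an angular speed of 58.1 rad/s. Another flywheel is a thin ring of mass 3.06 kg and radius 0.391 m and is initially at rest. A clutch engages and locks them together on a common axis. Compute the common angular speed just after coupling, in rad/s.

|ω_f| ≈ 40.2 rad/s

The coupling torques are internal; angular momentum about the shared axis is conserved.
Moments of inertia: I_A = ½(12.8)(0.405)² = 1.050 kg·m²; I_B = (3.06)(0.391)² = 0.4678 kg·m².
Taking A's sense as positive: L = (1.050)(58.1) = 60.99 kg·m²·rad/s.
Combined I = 1.050 + 0.4678 = 1.518 kg·m².
ω_f = L / I = 60.99 / 1.518 = 40.19 rad/s.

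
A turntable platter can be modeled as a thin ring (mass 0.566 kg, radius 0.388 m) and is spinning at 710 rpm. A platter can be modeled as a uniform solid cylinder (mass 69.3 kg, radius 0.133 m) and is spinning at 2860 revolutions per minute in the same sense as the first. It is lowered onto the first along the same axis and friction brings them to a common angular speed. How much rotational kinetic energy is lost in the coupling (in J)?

No external torque acts about the common axis, so total angular momentum is conserved.
Moments of inertia: I_A = (0.566)(0.388)² = 0.08521 kg·m²; I_B = ½(69.3)(0.133)² = 0.6129 kg·m².
Taking A's sense as positive: L = (0.08521)(710) + (0.6129)(2860) = 1813 kg·m²·rpm.
Combined I = 0.08521 + 0.6129 = 0.6981 kg·m².
ω_f = L / I = 1813 / 0.6981 = 2598 rpm.
KE_i = ½ΣIω² = 27720 J; KE_f = ½(0.6981)(272.0)² = 25830 J.

ΔKE lost ≈ 1900 J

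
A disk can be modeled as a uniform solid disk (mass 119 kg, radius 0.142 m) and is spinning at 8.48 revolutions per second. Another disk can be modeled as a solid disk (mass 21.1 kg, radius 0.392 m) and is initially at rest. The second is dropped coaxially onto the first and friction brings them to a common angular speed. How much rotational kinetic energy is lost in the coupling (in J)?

No external torque acts about the common axis, so total angular momentum is conserved.
Moments of inertia: I_A = ½(119)(0.142)² = 1.200 kg·m²; I_B = ½(21.1)(0.392)² = 1.621 kg·m².
Taking A's sense as positive: L = (1.200)(8.48) = 10.17 kg·m²·rev/s.
Combined I = 1.200 + 1.621 = 2.821 kg·m².
ω_f = L / I = 10.17 / 2.821 = 3.607 rev/s.
KE_i = ½ΣIω² = 1703 J; KE_f = ½(2.821)(22.66)² = 724.3 J.

ΔKE lost ≈ 979 J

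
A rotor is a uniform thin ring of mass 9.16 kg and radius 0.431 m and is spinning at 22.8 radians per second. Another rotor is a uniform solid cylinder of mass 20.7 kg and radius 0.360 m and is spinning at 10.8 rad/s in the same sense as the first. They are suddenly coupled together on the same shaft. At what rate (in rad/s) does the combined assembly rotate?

|ω_f| ≈ 17.5 rad/s

The coupling torques are internal; angular momentum about the shared axis is conserved.
Moments of inertia: I_A = (9.16)(0.431)² = 1.702 kg·m²; I_B = ½(20.7)(0.360)² = 1.341 kg·m².
Taking A's sense as positive: L = (1.702)(22.8) + (1.341)(10.8) = 53.28 kg·m²·rad/s.
Combined I = 1.702 + 1.341 = 3.043 kg·m².
ω_f = L / I = 53.28 / 3.043 = 17.51 rad/s.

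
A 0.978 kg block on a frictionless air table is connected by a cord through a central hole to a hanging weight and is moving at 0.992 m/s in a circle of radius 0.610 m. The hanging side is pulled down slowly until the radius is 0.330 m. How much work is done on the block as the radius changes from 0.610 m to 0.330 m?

W ≈ 1.16 J

Central (radial) force ⇒ zero torque about the center ⇒ m v r is constant.
v₂ = v₁ r₁ / r₂ = (0.992)(0.610) / (0.330) = 1.834 m/s.
W = ΔKE = ½m(v₂² − v₁²) = 1.163 J.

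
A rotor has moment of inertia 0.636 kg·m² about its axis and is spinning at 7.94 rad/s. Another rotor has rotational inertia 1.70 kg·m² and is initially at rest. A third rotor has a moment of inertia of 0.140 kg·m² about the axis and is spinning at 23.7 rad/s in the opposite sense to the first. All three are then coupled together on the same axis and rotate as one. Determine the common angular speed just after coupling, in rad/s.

|ω_f| ≈ 0.699 rad/s

The coupling torques are internal; angular momentum about the shared axis is conserved.
Taking A's sense as positive: L = (0.6360)(7.94) − (0.1400)(23.7) = 1.732 kg·m²·rad/s.
Combined I = 0.6360 + 1.700 + 0.1400 = 2.476 kg·m².
ω_f = L / I = 1.732 / 2.476 = 0.6995 rad/s.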